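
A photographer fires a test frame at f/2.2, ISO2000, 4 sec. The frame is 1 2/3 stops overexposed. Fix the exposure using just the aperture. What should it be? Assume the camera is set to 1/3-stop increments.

Overexposed by 1 2/3 stops → need 1 2/3 stops darker.
Aperture: f/2.2 → f/2.5 → f/2.8 → f/3.2 → f/3.5 → f/4.

f/4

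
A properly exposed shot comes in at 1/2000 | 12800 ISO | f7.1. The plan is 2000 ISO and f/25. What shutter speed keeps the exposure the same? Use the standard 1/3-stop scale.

1/25s

ISO: 12800 → 10000 → 8000 → 6400 → 5000 → 4000 → 3200 → 2500 → 2000 — 2 2/3 stops dropped (darker).
Aperture: f/7.1 → f/8 → f/9 → f/10 → f/11 → f/13 → f/14 → f/16 → f/18 → f/20 → f/22 → f/25 — 3 2/3 stops stopped down (darker).
Net change so far: 6 1/3 stops darker. Offset with the shutter speed: 1/2000 → 1/1600 → 1/1250 → 1/1000 → 1/800 → 1/640 → 1/500 → 1/400 → 1/320 → 1/250 → 1/200 → 1/160 → 1/125 → 1/100 → 1/80 → 1/60 → 1/50 → 1/40 → 1/30 → 1/25.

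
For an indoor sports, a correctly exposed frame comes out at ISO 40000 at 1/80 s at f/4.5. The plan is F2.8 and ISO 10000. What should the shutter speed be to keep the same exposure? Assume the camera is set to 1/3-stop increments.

1/50s

Aperture: f/4.5 → f/4 → f/3.5 → f/3.2 → f/2.8 — 1 1/3 stops opened up (brighter).
ISO: 40000 → 32000 → 25600 → 20000 → 16000 → 12800 → 10000 — 2 stops dropped (darker).
Net change so far: 2/3 stop darker. Offset with the shutter speed: 1/80 → 1/60 → 1/50.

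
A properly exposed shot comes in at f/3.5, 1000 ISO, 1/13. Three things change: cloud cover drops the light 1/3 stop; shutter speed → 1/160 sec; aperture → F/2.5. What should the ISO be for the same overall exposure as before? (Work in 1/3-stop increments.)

ISO 8000

Scene light: 1/3 stop darker.
Shutter speed: 1/13 → 1/15 → 1/20 → 1/25 → 1/30 → 1/40 → 1/50 → 1/60 → 1/80 → 1/100 → 1/125 → 1/160 — 3 2/3 stops shorter (darker).
Aperture: f/3.5 → f/3.2 → f/2.8 → f/2.5 — 1 stop larger aperture (brighter).
Net so far: 3 stops darker. ISO: 1000 → 1250 → 1600 → 2000 → 2500 → 3200 → 4000 → 5000 → 6400 → 8000.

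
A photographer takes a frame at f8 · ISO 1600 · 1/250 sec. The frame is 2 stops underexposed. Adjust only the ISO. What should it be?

Underexposed by 2 stops → need 2 stops brighter.
ISO: 1600 → 3200 → 6400.

ISO 6400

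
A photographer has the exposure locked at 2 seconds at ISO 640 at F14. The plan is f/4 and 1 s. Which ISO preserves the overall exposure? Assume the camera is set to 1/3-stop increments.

Aperture: f/14 → f/13 → f/11 → f/10 → f/9 → f/8 → f/7.1 → f/6.3 → f/5.6 → f/5 → f/4.5 → f/4 — 3 2/3 stops opened up (brighter).
Shutter speed: 2 → 1.6 → 1.3 → 1 — 1 stop faster (darker).
Net change so far: 2 2/3 stops brighter. Offset with the ISO: 640 → 500 → 400 → 320 → 250 → 200 → 160 → 125 → 100.

ISO 100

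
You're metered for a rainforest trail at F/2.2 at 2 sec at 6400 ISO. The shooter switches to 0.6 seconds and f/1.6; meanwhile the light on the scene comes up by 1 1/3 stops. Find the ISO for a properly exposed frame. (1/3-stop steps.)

ISO 4000

Scene light: 1 1/3 stops brighter.
Shutter speed: 2 → 1.6 → 1.3 → 1 → 0.8 → 0.6 — 1 2/3 stops shorter (darker).
Aperture: f/2.2 → f/2 → f/1.8 → f/1.6 — 1 stop wider (brighter).
Net so far: 2/3 stop brighter. ISO: 6400 → 5000 → 4000.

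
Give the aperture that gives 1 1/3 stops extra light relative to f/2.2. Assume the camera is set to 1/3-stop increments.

Aperture: f/2.2 → f/2 → f/1.8 → f/1.6 → f/1.4 — 1 1/3 stops larger aperture (brighter).

f/1.4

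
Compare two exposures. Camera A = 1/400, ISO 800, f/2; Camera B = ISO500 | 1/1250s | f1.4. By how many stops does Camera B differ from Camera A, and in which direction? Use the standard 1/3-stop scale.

Aperture: f/2 → f/1.8 → f/1.6 → f/1.4 — 1 stop opened up (brighter).
Shutter speed: 1/400 → 1/500 → 1/640 → 1/800 → 1/1000 → 1/1250 — 1 2/3 stops faster (darker).
ISO: 800 → 640 → 500 — 2/3 stop dropped (darker).
Net: +1 −1 2/3 −2/3 = −1 1/3 stops.

1 1/3 stops darker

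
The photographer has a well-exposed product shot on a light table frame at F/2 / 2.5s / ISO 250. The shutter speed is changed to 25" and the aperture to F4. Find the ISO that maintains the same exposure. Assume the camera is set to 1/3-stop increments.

Shutter speed: 2.5 → 3.2 → 4 → 5 → 6 → 8 → 10 → 13 → 15 → 20 → 25 — 3 1/3 stops slower (brighter).
Aperture: f/2 → f/2.2 → f/2.5 → f/2.8 → f/3.2 → f/3.5 → f/4 — 2 stops smaller aperture (darker).
Net change so far: 1 1/3 stops brighter. Offset with the ISO: 250 → 200 → 160 → 125 → 100.

ISO 100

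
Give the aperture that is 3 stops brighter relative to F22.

f/8

Aperture: f/22 → f/16 → f/11 → f/8 — 3 stops opened up (brighter).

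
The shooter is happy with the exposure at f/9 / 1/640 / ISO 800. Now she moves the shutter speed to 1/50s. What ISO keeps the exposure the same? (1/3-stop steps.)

ISO 64

Shutter speed: 1/640 → 1/500 → 1/400 → 1/320 → 1/250 → 1/200 → 1/160 → 1/125 → 1/100 → 1/80 → 1/60 → 1/50 — 3 2/3 stops slower (brighter).
Need 3 2/3 stops darker from the ISO: 800 → 640 → 500 → 400 → 320 → 250 → 200 → 160 → 125 → 100 → 80 → 64.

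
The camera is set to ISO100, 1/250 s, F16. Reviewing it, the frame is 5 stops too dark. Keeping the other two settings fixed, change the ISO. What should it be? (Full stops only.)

Underexposed by 5 stops → need 5 stops brighter.
ISO: 100 → 200 → 400 → 800 → 1600 → 3200.

ISO 3200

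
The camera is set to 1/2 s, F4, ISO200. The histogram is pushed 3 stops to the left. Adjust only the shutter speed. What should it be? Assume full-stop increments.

4 s

Underexposed by 3 stops → need 3 stops brighter.
Shutter speed: 1/2 → 1 → 2 → 4.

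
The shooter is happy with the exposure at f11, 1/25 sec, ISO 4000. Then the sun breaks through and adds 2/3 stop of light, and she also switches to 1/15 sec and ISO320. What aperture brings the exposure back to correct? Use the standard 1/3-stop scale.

Scene light: 2/3 stop brighter.
Shutter speed: 1/25 → 1/20 → 1/15 — 2/3 stop longer (brighter).
ISO: 4000 → 3200 → 2500 → 2000 → 1600 → 1250 → 1000 → 800 → 640 → 500 → 400 → 320 — 3 2/3 stops lower (darker).
Net so far: 2 1/3 stops darker. Aperture: f/11 → f/10 → f/9 → f/8 → f/7.1 → f/6.3 → f/5.6 → f/5.

f/5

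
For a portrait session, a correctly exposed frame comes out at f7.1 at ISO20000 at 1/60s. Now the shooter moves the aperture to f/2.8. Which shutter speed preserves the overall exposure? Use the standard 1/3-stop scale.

1/400s

Aperture: f/7.1 → f/6.3 → f/5.6 → f/5 → f/4.5 → f/4 → f/3.5 → f/3.2 → f/2.8 — 2 2/3 stops opened up (brighter).
Need 2 2/3 stops darker from the shutter speed: 1/60 → 1/80 → 1/100 → 1/125 → 1/160 → 1/200 → 1/250 → 1/320 → 1/400.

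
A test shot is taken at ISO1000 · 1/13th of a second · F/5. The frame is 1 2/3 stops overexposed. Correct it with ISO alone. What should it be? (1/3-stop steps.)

ISO 320

Overexposed by 1 2/3 stops → need 1 2/3 stops darker.
ISO: 1000 → 800 → 640 → 500 → 400 → 320.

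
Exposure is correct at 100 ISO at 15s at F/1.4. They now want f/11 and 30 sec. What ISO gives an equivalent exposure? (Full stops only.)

ISO 3200

Aperture: f/1.4 → f/2 → f/2.8 → f/4 → f/5.6 → f/8 → f/11 — 6 stops stopped down (darker).
Shutter speed: 15 → 30 — 1 stop longer (brighter).
Net change so far: 5 stops darker. Offset with the ISO: 100 → 200 → 400 → 800 → 1600 → 3200.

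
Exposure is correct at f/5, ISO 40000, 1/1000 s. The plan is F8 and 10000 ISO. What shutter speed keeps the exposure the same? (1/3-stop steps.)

1/100s

Aperture: f/5 → f/5.6 → f/6.3 → f/7.1 → f/8 — 1 1/3 stops stopped down (darker).
ISO: 40000 → 32000 → 25600 → 20000 → 16000 → 12800 → 10000 — 2 stops lower (darker).
Net change so far: 3 1/3 stops darker. Offset with the shutter speed: 1/1000 → 1/800 → 1/640 → 1/500 → 1/400 → 1/320 → 1/250 → 1/200 → 1/160 → 1/125 → 1/100.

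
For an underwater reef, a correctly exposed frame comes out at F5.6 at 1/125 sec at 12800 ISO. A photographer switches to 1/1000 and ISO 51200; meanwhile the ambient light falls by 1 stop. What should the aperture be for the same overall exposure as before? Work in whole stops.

f/2.8

Scene light: 1 stop darker.
Shutter speed: 1/125 → 1/250 → 1/500 → 1/1000 — 3 stops shorter (darker).
ISO: 12800 → 25600 → 51200 — 2 stops raised (brighter).
Net so far: 2 stops darker. Aperture: f/5.6 → f/4 → f/2.8.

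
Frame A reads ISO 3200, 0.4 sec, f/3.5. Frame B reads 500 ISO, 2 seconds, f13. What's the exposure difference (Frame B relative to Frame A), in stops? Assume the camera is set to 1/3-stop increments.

4 stops darker

Aperture: f/3.5 → f/4 → f/4.5 → f/5 → f/5.6 → f/6.3 → f/7.1 → f/8 → f/9 → f/10 → f/11 → f/13 — 3 2/3 stops narrower (darker).
Shutter speed: 0.4 → 0.5 → 0.6 → 0.8 → 1 → 1.3 → 1.6 → 2 — 2 1/3 stops longer (brighter).
ISO: 3200 → 2500 → 2000 → 1600 → 1250 → 1000 → 800 → 640 → 500 — 2 2/3 stops dropped (darker).
Net: −3 2/3 +2 1/3 −2 2/3 = −4 stops.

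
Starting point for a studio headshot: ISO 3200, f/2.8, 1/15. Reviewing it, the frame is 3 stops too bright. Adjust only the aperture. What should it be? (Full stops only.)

Overexposed by 3 stops → need 3 stops darker.
Aperture: f/2.8 → f/4 → f/5.6 → f/8.

f/8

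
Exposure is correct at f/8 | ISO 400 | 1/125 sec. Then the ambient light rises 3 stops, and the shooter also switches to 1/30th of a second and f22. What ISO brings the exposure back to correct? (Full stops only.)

ISO 100

Scene light: 3 stops brighter.
Shutter speed: 1/125 → 1/60 → 1/30 — 2 stops longer (brighter).
Aperture: f/8 → f/11 → f/16 → f/22 — 3 stops stopped down (darker).
Net so far: 2 stops brighter. ISO: 400 → 200 → 100.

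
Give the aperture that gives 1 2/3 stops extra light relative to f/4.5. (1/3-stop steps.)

f/2.5

Aperture: f/4.5 → f/4 → f/3.5 → f/3.2 → f/2.8 → f/2.5 — 1 2/3 stops opened up (brighter).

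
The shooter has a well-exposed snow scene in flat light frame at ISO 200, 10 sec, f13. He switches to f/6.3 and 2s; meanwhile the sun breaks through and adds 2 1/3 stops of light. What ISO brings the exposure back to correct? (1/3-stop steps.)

Scene light: 2 1/3 stops brighter.
Aperture: f/13 → f/11 → f/10 → f/9 → f/8 → f/7.1 → f/6.3 — 2 stops larger aperture (brighter).
Shutter speed: 10 → 8 → 6 → 5 → 4 → 3.2 → 2.5 → 2 — 2 1/3 stops faster (darker).
Net so far: 2 stops brighter. ISO: 200 → 160 → 125 → 100 → 80 → 64 → 50.

ISO 50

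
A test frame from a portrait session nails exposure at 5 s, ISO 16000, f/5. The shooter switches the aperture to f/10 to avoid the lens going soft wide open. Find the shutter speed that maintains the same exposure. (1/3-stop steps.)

Aperture: f/5 → f/5.6 → f/6.3 → f/7.1 → f/8 → f/9 → f/10 — 2 stops narrower (darker).
Need 2 stops brighter from the shutter speed: 5 → 6 → 8 → 10 → 13 → 15 → 20.

20 s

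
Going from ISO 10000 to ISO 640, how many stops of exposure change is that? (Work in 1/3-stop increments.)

10000 → 8000 → 6400 → 5000 → 4000 → 3200 → 2500 → 2000 → 1600 → 1250 → 1000 → 800 → 640 — count the steps: 12 third-stops = 4 stops.

4 stops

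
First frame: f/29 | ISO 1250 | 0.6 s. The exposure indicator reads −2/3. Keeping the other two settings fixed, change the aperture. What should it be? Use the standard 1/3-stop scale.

Underexposed by 2/3 stop → need 2/3 stop brighter.
Aperture: f/29 → f/25 → f/22.

f/22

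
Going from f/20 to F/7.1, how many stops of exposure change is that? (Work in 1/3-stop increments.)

3 stops

f/20 → f/18 → f/16 → f/14 → f/13 → f/11 → f/10 → f/9 → f/8 → f/7.1 — count the steps: 9 third-stops = 3 stops.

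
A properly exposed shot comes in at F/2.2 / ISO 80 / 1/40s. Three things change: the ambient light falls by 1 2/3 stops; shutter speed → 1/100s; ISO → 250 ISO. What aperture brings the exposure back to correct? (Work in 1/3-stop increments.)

Scene light: 1 2/3 stops darker.
Shutter speed: 1/40 → 1/50 → 1/60 → 1/80 → 1/100 — 1 1/3 stops shorter (darker).
ISO: 80 → 100 → 125 → 160 → 200 → 250 — 1 2/3 stops higher (brighter).
Net so far: 1 1/3 stops darker. Aperture: f/2.2 → f/2 → f/1.8 → f/1.6 → f/1.4.

f/1.4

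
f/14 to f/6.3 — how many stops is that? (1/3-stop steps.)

2 1/3 stops

f/14 → f/13 → f/11 → f/10 → f/9 → f/8 → f/7.1 → f/6.3 — count the steps: 7 third-stops = 2 1/3 stops.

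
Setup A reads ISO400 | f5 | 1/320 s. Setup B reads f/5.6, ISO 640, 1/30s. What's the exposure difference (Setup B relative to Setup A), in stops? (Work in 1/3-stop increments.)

Aperture: f/5 → f/5.6 — 1/3 stop smaller aperture (darker).
Shutter speed: 1/320 → 1/250 → 1/200 → 1/160 → 1/125 → 1/100 → 1/80 → 1/60 → 1/50 → 1/40 → 1/30 — 3 1/3 stops slower (brighter).
ISO: 400 → 500 → 640 — 2/3 stop higher (brighter).
Net: −1/3 +3 1/3 +2/3 = +3 2/3 stops.

3 2/3 stops brighter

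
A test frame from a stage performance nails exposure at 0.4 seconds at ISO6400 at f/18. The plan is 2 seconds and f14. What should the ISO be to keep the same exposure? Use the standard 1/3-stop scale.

ISO 800

Shutter speed: 0.4 → 0.5 → 0.6 → 0.8 → 1 → 1.3 → 1.6 → 2 — 2 1/3 stops slower (brighter).
Aperture: f/18 → f/16 → f/14 — 2/3 stop opened up (brighter).
Net change so far: 3 stops brighter. Offset with the ISO: 6400 → 5000 → 4000 → 3200 → 2500 → 2000 → 1600 → 1250 → 1000 → 800.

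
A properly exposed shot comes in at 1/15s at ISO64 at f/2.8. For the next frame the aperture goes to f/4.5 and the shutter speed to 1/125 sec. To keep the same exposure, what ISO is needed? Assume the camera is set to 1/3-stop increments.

ISO 1250

Aperture: f/2.8 → f/3.2 → f/3.5 → f/4 → f/4.5 — 1 1/3 stops smaller aperture (darker).
Shutter speed: 1/15 → 1/20 → 1/25 → 1/30 → 1/40 → 1/50 → 1/60 → 1/80 → 1/100 → 1/125 — 3 stops shorter (darker).
Net change so far: 4 1/3 stops darker. Offset with the ISO: 64 → 80 → 100 → 125 → 160 → 200 → 250 → 320 → 400 → 500 → 640 → 800 → 1000 → 1250.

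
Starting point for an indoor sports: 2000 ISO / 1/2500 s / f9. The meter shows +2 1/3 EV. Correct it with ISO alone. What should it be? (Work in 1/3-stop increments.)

ISO 400

Overexposed by 2 1/3 stops → need 2 1/3 stops darker.
ISO: 2000 → 1600 → 1250 → 1000 → 800 → 640 → 500 → 400.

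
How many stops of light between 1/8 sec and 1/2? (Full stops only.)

1/8 → 1/4 → 1/2 — count the steps: 2 stops.

2 stops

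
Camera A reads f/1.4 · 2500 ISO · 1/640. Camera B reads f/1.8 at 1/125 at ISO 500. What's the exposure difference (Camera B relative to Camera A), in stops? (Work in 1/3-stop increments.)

2/3 stop darker

Aperture: f/1.4 → f/1.6 → f/1.8 — 2/3 stop smaller aperture (darker).
Shutter speed: 1/640 → 1/500 → 1/400 → 1/320 → 1/250 → 1/200 → 1/160 → 1/125 — 2 1/3 stops slower (brighter).
ISO: 2500 → 2000 → 1600 → 1250 → 1000 → 800 → 640 → 500 — 2 1/3 stops lower (darker).
Net: −2/3 +2 1/3 −2 1/3 = −2/3 stops.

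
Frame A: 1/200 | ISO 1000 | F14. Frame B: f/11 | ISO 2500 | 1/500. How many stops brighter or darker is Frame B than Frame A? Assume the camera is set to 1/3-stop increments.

2/3 stop brighter

Aperture: f/14 → f/13 → f/11 — 2/3 stop wider (brighter).
Shutter speed: 1/200 → 1/250 → 1/320 → 1/400 → 1/500 — 1 1/3 stops shorter (darker).
ISO: 1000 → 1250 → 1600 → 2000 → 2500 — 1 1/3 stops raised (brighter).
Net: +2/3 −1 1/3 +1 1/3 = +2/3 stops.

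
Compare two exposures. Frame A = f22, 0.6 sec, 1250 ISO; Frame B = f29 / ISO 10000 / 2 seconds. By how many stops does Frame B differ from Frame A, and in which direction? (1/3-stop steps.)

4 stops brighter

Aperture: f/22 → f/25 → f/29 — 2/3 stop smaller aperture (darker).
Shutter speed: 0.6 → 0.8 → 1 → 1.3 → 1.6 → 2 — 1 2/3 stops slower (brighter).
ISO: 1250 → 1600 → 2000 → 2500 → 3200 → 4000 → 5000 → 6400 → 8000 → 10000 — 3 stops higher (brighter).
Net: −2/3 +1 2/3 +3 = +4 stops.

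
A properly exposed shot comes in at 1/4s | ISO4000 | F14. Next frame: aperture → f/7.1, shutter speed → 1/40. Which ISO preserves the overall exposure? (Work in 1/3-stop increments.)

Aperture: f/14 → f/13 → f/11 → f/10 → f/9 → f/8 → f/7.1 — 2 stops wider (brighter).
Shutter speed: 1/4 → 1/5 → 1/6 → 1/8 → 1/10 → 1/13 → 1/15 → 1/20 → 1/25 → 1/30 → 1/40 — 3 1/3 stops faster (darker).
Net change so far: 1 1/3 stops darker. Offset with the ISO: 4000 → 5000 → 6400 → 8000 → 10000.

ISO 10000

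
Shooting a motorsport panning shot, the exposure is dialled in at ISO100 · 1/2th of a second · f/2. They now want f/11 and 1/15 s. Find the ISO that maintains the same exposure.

ISO 25600

Aperture: f/2 → f/2.8 → f/4 → f/5.6 → f/8 → f/11 — 5 stops stopped down (darker).
Shutter speed: 1/2 → 1/4 → 1/8 → 1/15 — 3 stops shorter (darker).
Net change so far: 8 stops darker. Offset with the ISO: 100 → 200 → 400 → 800 → 1600 → 3200 → 6400 → 12800 → 25600.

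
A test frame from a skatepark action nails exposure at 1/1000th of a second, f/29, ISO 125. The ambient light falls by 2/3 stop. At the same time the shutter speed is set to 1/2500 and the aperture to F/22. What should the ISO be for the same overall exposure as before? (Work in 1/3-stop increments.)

Scene light: 2/3 stop darker.
Shutter speed: 1/1000 → 1/1250 → 1/1600 → 1/2000 → 1/2500 — 1 1/3 stops shorter (darker).
Aperture: f/29 → f/25 → f/22 — 2/3 stop opened up (brighter).
Net so far: 1 1/3 stops darker. ISO: 125 → 160 → 200 → 250 → 320.

ISO 320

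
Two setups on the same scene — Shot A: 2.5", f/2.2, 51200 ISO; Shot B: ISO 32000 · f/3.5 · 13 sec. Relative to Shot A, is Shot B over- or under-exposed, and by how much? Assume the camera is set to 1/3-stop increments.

Aperture: f/2.2 → f/2.5 → f/2.8 → f/3.2 → f/3.5 — 1 1/3 stops smaller aperture (darker).
Shutter speed: 2.5 → 3.2 → 4 → 5 → 6 → 8 → 10 → 13 — 2 1/3 stops slower (brighter).
ISO: 51200 → 40000 → 32000 — 2/3 stop dropped (darker).
Net: −1 1/3 +2 1/3 −2/3 = +1/3 stops.

1/3 stop brighter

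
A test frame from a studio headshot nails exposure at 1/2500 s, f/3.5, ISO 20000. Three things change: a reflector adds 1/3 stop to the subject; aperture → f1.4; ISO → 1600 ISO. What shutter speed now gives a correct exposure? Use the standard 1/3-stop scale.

Scene light: 1/3 stop brighter.
Aperture: f/3.5 → f/3.2 → f/2.8 → f/2.5 → f/2.2 → f/2 → f/1.8 → f/1.6 → f/1.4 — 2 2/3 stops opened up (brighter).
ISO: 20000 → 16000 → 12800 → 10000 → 8000 → 6400 → 5000 → 4000 → 3200 → 2500 → 2000 → 1600 — 3 2/3 stops dropped (darker).
Net so far: 2/3 stop darker. Shutter speed: 1/2500 → 1/2000 → 1/1600.

1/1600s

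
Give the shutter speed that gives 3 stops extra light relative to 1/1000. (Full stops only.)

1/125s

Shutter speed: 1/1000 → 1/500 → 1/250 → 1/125 — 3 stops slower (brighter).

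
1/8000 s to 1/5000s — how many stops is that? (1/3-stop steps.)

2/3 stop

1/8000 → 1/6400 → 1/5000 — count the steps: 2 third-stops = 2/3 stop.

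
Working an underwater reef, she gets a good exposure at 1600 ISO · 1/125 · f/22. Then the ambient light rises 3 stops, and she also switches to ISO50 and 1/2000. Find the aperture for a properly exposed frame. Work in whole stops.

f/2.8

Scene light: 3 stops brighter.
ISO: 1600 → 800 → 400 → 200 → 100 → 50 — 5 stops dropped (darker).
Shutter speed: 1/125 → 1/250 → 1/500 → 1/1000 → 1/2000 — 4 stops shorter (darker).
Net so far: 6 stops darker. Aperture: f/22 → f/16 → f/11 → f/8 → f/5.6 → f/4 → f/2.8.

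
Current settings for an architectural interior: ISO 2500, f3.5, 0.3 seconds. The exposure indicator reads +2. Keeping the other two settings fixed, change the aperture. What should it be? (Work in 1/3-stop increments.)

f/7.1

Overexposed by 2 stops → need 2 stops darker.
Aperture: f/3.5 → f/4 → f/4.5 → f/5 → f/5.6 → f/6.3 → f/7.1.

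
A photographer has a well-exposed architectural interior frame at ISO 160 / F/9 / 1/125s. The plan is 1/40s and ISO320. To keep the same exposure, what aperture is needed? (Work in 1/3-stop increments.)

Shutter speed: 1/125 → 1/100 → 1/80 → 1/60 → 1/50 → 1/40 — 1 2/3 stops longer (brighter).
ISO: 160 → 200 → 250 → 320 — 1 stop raised (brighter).
Net change so far: 2 2/3 stops brighter. Offset with the aperture: f/9 → f/10 → f/11 → f/13 → f/14 → f/16 → f/18 → f/20 → f/22.

f/22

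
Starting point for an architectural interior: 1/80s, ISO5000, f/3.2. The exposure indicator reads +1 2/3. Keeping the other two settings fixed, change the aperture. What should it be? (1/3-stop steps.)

Overexposed by 1 2/3 stops → need 1 2/3 stops darker.
Aperture: f/3.2 → f/3.5 → f/4 → f/4.5 → f/5 → f/5.6.

f/5.6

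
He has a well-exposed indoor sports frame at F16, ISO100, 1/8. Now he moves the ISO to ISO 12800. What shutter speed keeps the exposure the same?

ISO: 100 → 200 → 400 → 800 → 1600 → 3200 → 6400 → 12800 — 7 stops raised (brighter).
Need 7 stops darker from the shutter speed: 1/8 → 1/15 → 1/30 → 1/60 → 1/125 → 1/250 → 1/500 → 1/1000.

1/1000s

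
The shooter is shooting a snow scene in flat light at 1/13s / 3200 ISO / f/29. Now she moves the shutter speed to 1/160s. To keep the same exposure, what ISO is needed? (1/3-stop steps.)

Shutter speed: 1/13 → 1/15 → 1/20 → 1/25 → 1/30 → 1/40 → 1/50 → 1/60 → 1/80 → 1/100 → 1/125 → 1/160 — 3 2/3 stops shorter (darker).
Need 3 2/3 stops brighter from the ISO: 3200 → 4000 → 5000 → 6400 → 8000 → 10000 → 12800 → 16000 → 20000 → 25600 → 32000 → 40000.

ISO 40000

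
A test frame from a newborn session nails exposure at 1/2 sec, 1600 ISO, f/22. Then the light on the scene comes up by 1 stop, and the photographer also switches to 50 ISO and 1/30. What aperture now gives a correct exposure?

f/1.4

Scene light: 1 stop brighter.
ISO: 1600 → 800 → 400 → 200 → 100 → 50 — 5 stops lower (darker).
Shutter speed: 1/2 → 1/4 → 1/8 → 1/15 → 1/30 — 4 stops shorter (darker).
Net so far: 8 stops darker. Aperture: f/22 → f/16 → f/11 → f/8 → f/5.6 → f/4 → f/2.8 → f/2 → f/1.4.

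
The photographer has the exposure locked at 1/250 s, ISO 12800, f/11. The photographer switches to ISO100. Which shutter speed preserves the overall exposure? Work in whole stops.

ISO: 12800 → 6400 → 3200 → 1600 → 800 → 400 → 200 → 100 — 7 stops lower (darker).
Need 7 stops brighter from the shutter speed: 1/250 → 1/125 → 1/60 → 1/30 → 1/15 → 1/8 → 1/4 → 1/2.

1/2s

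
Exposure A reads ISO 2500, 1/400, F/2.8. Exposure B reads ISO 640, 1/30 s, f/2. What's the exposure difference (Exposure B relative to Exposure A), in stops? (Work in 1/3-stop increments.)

2 2/3 stops brighter

Aperture: f/2.8 → f/2.5 → f/2.2 → f/2 — 1 stop wider (brighter).
Shutter speed: 1/400 → 1/320 → 1/250 → 1/200 → 1/160 → 1/125 → 1/100 → 1/80 → 1/60 → 1/50 → 1/40 → 1/30 — 3 2/3 stops slower (brighter).
ISO: 2500 → 2000 → 1600 → 1250 → 1000 → 800 → 640 — 2 stops dropped (darker).
Net: +1 +3 2/3 −2 = +2 2/3 stops.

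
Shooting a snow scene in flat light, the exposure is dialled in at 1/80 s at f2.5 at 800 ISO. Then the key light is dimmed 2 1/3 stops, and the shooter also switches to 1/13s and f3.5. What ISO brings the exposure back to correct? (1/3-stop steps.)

ISO 1250

Scene light: 2 1/3 stops darker.
Shutter speed: 1/80 → 1/60 → 1/50 → 1/40 → 1/30 → 1/25 → 1/20 → 1/15 → 1/13 — 2 2/3 stops slower (brighter).
Aperture: f/2.5 → f/2.8 → f/3.2 → f/3.5 — 1 stop smaller aperture (darker).
Net so far: 2/3 stop darker. ISO: 800 → 1000 → 1250.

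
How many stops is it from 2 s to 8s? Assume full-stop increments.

2 → 4 → 8 — count the steps: 2 stops.

2 stops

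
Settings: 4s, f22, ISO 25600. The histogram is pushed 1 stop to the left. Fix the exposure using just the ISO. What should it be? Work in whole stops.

Underexposed by 1 stop → need 1 stop brighter.
ISO: 25600 → 51200.

ISO 51200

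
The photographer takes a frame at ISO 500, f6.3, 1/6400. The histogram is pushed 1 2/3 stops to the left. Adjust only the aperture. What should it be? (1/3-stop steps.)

f/3.5

Underexposed by 1 2/3 stops → need 1 2/3 stops brighter.
Aperture: f/6.3 → f/5.6 → f/5 → f/4.5 → f/4 → f/3.5.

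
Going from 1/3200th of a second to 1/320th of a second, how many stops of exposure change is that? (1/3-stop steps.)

3 1/3 stops

1/3200 → 1/2500 → 1/2000 → 1/1600 → 1/1250 → 1/1000 → 1/800 → 1/640 → 1/500 → 1/400 → 1/320 — count the steps: 10 third-stops = 3 1/3 stops.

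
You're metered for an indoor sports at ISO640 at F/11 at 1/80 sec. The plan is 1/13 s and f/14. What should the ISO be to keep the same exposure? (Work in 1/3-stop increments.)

ISO 160

Shutter speed: 1/80 → 1/60 → 1/50 → 1/40 → 1/30 → 1/25 → 1/20 → 1/15 → 1/13 — 2 2/3 stops longer (brighter).
Aperture: f/11 → f/13 → f/14 — 2/3 stop stopped down (darker).
Net change so far: 2 stops brighter. Offset with the ISO: 640 → 500 → 400 → 320 → 250 → 200 → 160.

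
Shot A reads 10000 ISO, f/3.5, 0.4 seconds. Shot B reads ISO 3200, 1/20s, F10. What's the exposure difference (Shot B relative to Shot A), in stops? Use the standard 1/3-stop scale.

7 2/3 stops darker

Aperture: f/3.5 → f/4 → f/4.5 → f/5 → f/5.6 → f/6.3 → f/7.1 → f/8 → f/9 → f/10 — 3 stops smaller aperture (darker).
Shutter speed: 0.4 → 0.3 → 1/4 → 1/5 → 1/6 → 1/8 → 1/10 → 1/13 → 1/15 → 1/20 — 3 stops shorter (darker).
ISO: 10000 → 8000 → 6400 → 5000 → 4000 → 3200 — 1 2/3 stops lower (darker).
Net: −3 −3 −1 2/3 = −7 2/3 stops.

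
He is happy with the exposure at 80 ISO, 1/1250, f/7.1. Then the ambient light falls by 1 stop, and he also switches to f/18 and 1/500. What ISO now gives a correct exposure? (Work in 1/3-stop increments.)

ISO 400

Scene light: 1 stop darker.
Aperture: f/7.1 → f/8 → f/9 → f/10 → f/11 → f/13 → f/14 → f/16 → f/18 — 2 2/3 stops smaller aperture (darker).
Shutter speed: 1/1250 → 1/1000 → 1/800 → 1/640 → 1/500 — 1 1/3 stops slower (brighter).
Net so far: 2 1/3 stops darker. ISO: 80 → 100 → 125 → 160 → 200 → 250 → 320 → 400.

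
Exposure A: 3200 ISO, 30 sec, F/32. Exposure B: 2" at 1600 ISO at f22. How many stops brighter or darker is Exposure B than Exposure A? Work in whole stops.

Aperture: f/32 → f/22 — 1 stop wider (brighter).
Shutter speed: 30 → 15 → 8 → 4 → 2 — 4 stops shorter (darker).
ISO: 3200 → 1600 — 1 stop dropped (darker).
Net: +1 −4 −1 = −4 stops.

4 stops darker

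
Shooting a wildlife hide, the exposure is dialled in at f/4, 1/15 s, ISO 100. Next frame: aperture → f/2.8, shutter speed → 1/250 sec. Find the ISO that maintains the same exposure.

Aperture: f/4 → f/2.8 — 1 stop larger aperture (brighter).
Shutter speed: 1/15 → 1/30 → 1/60 → 1/125 → 1/250 — 4 stops shorter (darker).
Net change so far: 3 stops darker. Offset with the ISO: 100 → 200 → 400 → 800.

ISO 800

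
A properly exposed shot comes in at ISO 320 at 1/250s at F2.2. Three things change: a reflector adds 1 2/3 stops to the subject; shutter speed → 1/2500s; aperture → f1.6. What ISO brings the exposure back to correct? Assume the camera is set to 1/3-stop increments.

ISO 500

Scene light: 1 2/3 stops brighter.
Shutter speed: 1/250 → 1/320 → 1/400 → 1/500 → 1/640 → 1/800 → 1/1000 → 1/1250 → 1/1600 → 1/2000 → 1/2500 — 3 1/3 stops faster (darker).
Aperture: f/2.2 → f/2 → f/1.8 → f/1.6 — 1 stop opened up (brighter).
Net so far: 2/3 stop darker. ISO: 320 → 400 → 500.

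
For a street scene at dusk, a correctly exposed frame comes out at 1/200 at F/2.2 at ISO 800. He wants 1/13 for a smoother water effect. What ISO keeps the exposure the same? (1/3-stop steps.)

ISO 50

Shutter speed: 1/200 → 1/160 → 1/125 → 1/100 → 1/80 → 1/60 → 1/50 → 1/40 → 1/30 → 1/25 → 1/20 → 1/15 → 1/13 — 4 stops slower (brighter).
Need 4 stops darker from the ISO: 800 → 640 → 500 → 400 → 320 → 250 → 200 → 160 → 125 → 100 → 80 → 64 → 50.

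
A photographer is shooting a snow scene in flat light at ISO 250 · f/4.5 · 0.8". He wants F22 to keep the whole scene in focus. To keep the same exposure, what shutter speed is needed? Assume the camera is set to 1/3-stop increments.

20 s

Aperture: f/4.5 → f/5 → f/5.6 → f/6.3 → f/7.1 → f/8 → f/9 → f/10 → f/11 → f/13 → f/14 → f/16 → f/18 → f/20 → f/22 — 4 2/3 stops smaller aperture (darker).
Need 4 2/3 stops brighter from the shutter speed: 0.8 → 1 → 1.3 → 1.6 → 2 → 2.5 → 3.2 → 4 → 5 → 6 → 8 → 10 → 13 → 15 → 20.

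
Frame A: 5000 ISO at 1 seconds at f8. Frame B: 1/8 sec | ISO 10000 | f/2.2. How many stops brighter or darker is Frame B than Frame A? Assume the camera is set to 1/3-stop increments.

1 2/3 stops brighter

Aperture: f/8 → f/7.1 → f/6.3 → f/5.6 → f/5 → f/4.5 → f/4 → f/3.5 → f/3.2 → f/2.8 → f/2.5 → f/2.2 — 3 2/3 stops opened up (brighter).
Shutter speed: 1 → 0.8 → 0.6 → 0.5 → 0.4 → 0.3 → 1/4 → 1/5 → 1/6 → 1/8 — 3 stops faster (darker).
ISO: 5000 → 6400 → 8000 → 10000 — 1 stop raised (brighter).
Net: +3 2/3 −3 +1 = +1 2/3 stops.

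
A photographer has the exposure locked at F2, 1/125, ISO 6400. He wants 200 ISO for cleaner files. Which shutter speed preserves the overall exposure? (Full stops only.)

ISO: 6400 → 3200 → 1600 → 800 → 400 → 200 — 5 stops lower (darker).
Need 5 stops brighter from the shutter speed: 1/125 → 1/60 → 1/30 → 1/15 → 1/8 → 1/4.

1/4s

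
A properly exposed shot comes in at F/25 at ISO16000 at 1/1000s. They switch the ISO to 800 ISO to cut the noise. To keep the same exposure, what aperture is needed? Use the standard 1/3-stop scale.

f/5.6

ISO: 16000 → 12800 → 10000 → 8000 → 6400 → 5000 → 4000 → 3200 → 2500 → 2000 → 1600 → 1250 → 1000 → 800 — 4 1/3 stops dropped (darker).
Need 4 1/3 stops brighter from the aperture: f/25 → f/22 → f/20 → f/18 → f/16 → f/14 → f/13 → f/11 → f/10 → f/9 → f/8 → f/7.1 → f/6.3 → f/5.6.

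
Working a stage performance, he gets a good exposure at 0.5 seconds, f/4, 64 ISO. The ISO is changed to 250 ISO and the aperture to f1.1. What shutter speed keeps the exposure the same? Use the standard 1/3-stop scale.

ISO: 64 → 80 → 100 → 125 → 160 → 200 → 250 — 2 stops higher (brighter).
Aperture: f/4 → f/3.5 → f/3.2 → f/2.8 → f/2.5 → f/2.2 → f/2 → f/1.8 → f/1.6 → f/1.4 → f/1.2 → f/1.1 — 3 2/3 stops wider (brighter).
Net change so far: 5 2/3 stops brighter. Offset with the shutter speed: 0.5 → 0.4 → 0.3 → 1/4 → 1/5 → 1/6 → 1/8 → 1/10 → 1/13 → 1/15 → 1/20 → 1/25 → 1/30 → 1/40 → 1/50 → 1/60 → 1/80 → 1/100.

1/100s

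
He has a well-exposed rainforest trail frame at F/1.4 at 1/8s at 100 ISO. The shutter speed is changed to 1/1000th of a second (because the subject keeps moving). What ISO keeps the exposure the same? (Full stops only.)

Shutter speed: 1/8 → 1/15 → 1/30 → 1/60 → 1/125 → 1/250 → 1/500 → 1/1000 — 7 stops shorter (darker).
Need 7 stops brighter from the ISO: 100 → 200 → 400 → 800 → 1600 → 3200 → 6400 → 12800.

ISO 12800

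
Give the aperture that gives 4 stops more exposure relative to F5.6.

f/1.4

Aperture: f/5.6 → f/4 → f/2.8 → f/2 → f/1.4 — 4 stops opened up (brighter).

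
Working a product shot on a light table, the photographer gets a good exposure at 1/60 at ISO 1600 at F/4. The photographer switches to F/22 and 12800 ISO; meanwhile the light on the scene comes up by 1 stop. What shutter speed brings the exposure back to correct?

1/30s

Scene light: 1 stop brighter.
Aperture: f/4 → f/5.6 → f/8 → f/11 → f/16 → f/22 — 5 stops stopped down (darker).
ISO: 1600 → 3200 → 6400 → 12800 — 3 stops higher (brighter).
Net so far: 1 stop darker. Shutter speed: 1/60 → 1/30.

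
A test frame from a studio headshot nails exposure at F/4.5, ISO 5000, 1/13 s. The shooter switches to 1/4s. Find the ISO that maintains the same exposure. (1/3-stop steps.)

ISO 1600

Shutter speed: 1/13 → 1/10 → 1/8 → 1/6 → 1/5 → 1/4 — 1 2/3 stops slower (brighter).
Need 1 2/3 stops darker from the ISO: 5000 → 4000 → 3200 → 2500 → 2000 → 1600.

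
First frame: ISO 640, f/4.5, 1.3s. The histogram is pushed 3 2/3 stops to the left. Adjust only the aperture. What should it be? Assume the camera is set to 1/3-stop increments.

f/1.2

Underexposed by 3 2/3 stops → need 3 2/3 stops brighter.
Aperture: f/4.5 → f/4 → f/3.5 → f/3.2 → f/2.8 → f/2.5 → f/2.2 → f/2 → f/1.8 → f/1.6 → f/1.4 → f/1.2.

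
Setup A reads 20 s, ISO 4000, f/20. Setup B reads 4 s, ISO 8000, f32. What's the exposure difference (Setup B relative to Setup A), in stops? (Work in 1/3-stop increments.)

2 2/3 stops darker

Aperture: f/20 → f/22 → f/25 → f/29 → f/32 — 1 1/3 stops narrower (darker).
Shutter speed: 20 → 15 → 13 → 10 → 8 → 6 → 5 → 4 — 2 1/3 stops shorter (darker).
ISO: 4000 → 5000 → 6400 → 8000 — 1 stop raised (brighter).
Net: −1 1/3 −2 1/3 +1 = −2 2/3 stops.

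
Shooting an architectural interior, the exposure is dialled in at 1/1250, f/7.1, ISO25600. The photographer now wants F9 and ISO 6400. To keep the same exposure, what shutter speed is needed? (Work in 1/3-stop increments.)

1/200s

Aperture: f/7.1 → f/8 → f/9 — 2/3 stop smaller aperture (darker).
ISO: 25600 → 20000 → 16000 → 12800 → 10000 → 8000 → 6400 — 2 stops lower (darker).
Net change so far: 2 2/3 stops darker. Offset with the shutter speed: 1/1250 → 1/1000 → 1/800 → 1/640 → 1/500 → 1/400 → 1/320 → 1/250 → 1/200.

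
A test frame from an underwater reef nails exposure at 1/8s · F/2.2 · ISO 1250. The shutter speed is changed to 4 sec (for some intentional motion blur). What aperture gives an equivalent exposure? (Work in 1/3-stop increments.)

Shutter speed: 1/8 → 1/6 → 1/5 → 1/4 → 0.3 → 0.4 → 0.5 → 0.6 → 0.8 → 1 → 1.3 → 1.6 → 2 → 2.5 → 3.2 → 4 — 5 stops longer (brighter).
Need 5 stops darker from the aperture: f/2.2 → f/2.5 → f/2.8 → f/3.2 → f/3.5 → f/4 → f/4.5 → f/5 → f/5.6 → f/6.3 → f/7.1 → f/8 → f/9 → f/10 → f/11 → f/13.

f/13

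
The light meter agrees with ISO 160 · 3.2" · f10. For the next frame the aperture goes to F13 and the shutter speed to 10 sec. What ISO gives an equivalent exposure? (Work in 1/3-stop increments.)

Aperture: f/10 → f/11 → f/13 — 2/3 stop narrower (darker).
Shutter speed: 3.2 → 4 → 5 → 6 → 8 → 10 — 1 2/3 stops slower (brighter).
Net change so far: 1 stop brighter. Offset with the ISO: 160 → 125 → 100 → 80.

ISO 80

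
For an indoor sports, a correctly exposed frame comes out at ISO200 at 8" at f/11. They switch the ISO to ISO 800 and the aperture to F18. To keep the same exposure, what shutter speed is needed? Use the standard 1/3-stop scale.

5 s

ISO: 200 → 250 → 320 → 400 → 500 → 640 → 800 — 2 stops higher (brighter).
Aperture: f/11 → f/13 → f/14 → f/16 → f/18 — 1 1/3 stops narrower (darker).
Net change so far: 2/3 stop brighter. Offset with the shutter speed: 8 → 6 → 5.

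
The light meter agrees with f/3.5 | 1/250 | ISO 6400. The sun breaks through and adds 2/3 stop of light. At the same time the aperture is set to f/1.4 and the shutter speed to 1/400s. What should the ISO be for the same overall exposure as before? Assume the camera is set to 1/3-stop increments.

Scene light: 2/3 stop brighter.
Aperture: f/3.5 → f/3.2 → f/2.8 → f/2.5 → f/2.2 → f/2 → f/1.8 → f/1.6 → f/1.4 — 2 2/3 stops opened up (brighter).
Shutter speed: 1/250 → 1/320 → 1/400 — 2/3 stop shorter (darker).
Net so far: 2 2/3 stops brighter. ISO: 6400 → 5000 → 4000 → 3200 → 2500 → 2000 → 1600 → 1250 → 1000.

ISO 1000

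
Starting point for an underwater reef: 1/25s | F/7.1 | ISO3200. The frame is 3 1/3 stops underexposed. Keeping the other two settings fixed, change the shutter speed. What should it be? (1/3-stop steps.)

0.4 s

Underexposed by 3 1/3 stops → need 3 1/3 stops brighter.
Shutter speed: 1/25 → 1/20 → 1/15 → 1/13 → 1/10 → 1/8 → 1/6 → 1/5 → 1/4 → 0.3 → 0.4.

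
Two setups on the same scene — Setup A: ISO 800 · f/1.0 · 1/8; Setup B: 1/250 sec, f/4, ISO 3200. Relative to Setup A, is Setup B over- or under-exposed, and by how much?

7 stops darker

Aperture: f/1.0 → f/1.4 → f/2 → f/2.8 → f/4 — 4 stops narrower (darker).
Shutter speed: 1/8 → 1/15 → 1/30 → 1/60 → 1/125 → 1/250 — 5 stops faster (darker).
ISO: 800 → 1600 → 3200 — 2 stops higher (brighter).
Net: −4 −5 +2 = −7 stops.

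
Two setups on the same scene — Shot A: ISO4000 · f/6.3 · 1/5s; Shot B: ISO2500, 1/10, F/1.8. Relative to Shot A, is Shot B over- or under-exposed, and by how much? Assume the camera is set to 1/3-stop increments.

Aperture: f/6.3 → f/5.6 → f/5 → f/4.5 → f/4 → f/3.5 → f/3.2 → f/2.8 → f/2.5 → f/2.2 → f/2 → f/1.8 — 3 2/3 stops opened up (brighter).
Shutter speed: 1/5 → 1/6 → 1/8 → 1/10 — 1 stop faster (darker).
ISO: 4000 → 3200 → 2500 — 2/3 stop dropped (darker).
Net: +3 2/3 −1 −2/3 = +2 stops.

2 stops brighter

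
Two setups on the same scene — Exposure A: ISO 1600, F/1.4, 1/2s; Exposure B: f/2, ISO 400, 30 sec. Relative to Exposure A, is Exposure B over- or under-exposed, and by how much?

3 stops brighter

Aperture: f/1.4 → f/2 — 1 stop smaller aperture (darker).
Shutter speed: 1/2 → 1 → 2 → 4 → 8 → 15 → 30 — 6 stops slower (brighter).
ISO: 1600 → 800 → 400 — 2 stops dropped (darker).
Net: −1 +6 −2 = +3 stops.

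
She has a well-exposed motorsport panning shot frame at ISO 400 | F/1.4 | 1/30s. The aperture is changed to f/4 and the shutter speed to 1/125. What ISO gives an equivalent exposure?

ISO 12800

Aperture: f/1.4 → f/2 → f/2.8 → f/4 — 3 stops smaller aperture (darker).
Shutter speed: 1/30 → 1/60 → 1/125 — 2 stops faster (darker).
Net change so far: 5 stops darker. Offset with the ISO: 400 → 800 → 1600 → 3200 → 6400 → 12800.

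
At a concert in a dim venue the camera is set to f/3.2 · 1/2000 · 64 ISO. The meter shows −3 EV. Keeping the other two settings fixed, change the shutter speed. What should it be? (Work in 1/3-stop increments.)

Underexposed by 3 stops → need 3 stops brighter.
Shutter speed: 1/2000 → 1/1600 → 1/1250 → 1/1000 → 1/800 → 1/640 → 1/500 → 1/400 → 1/320 → 1/250.

1/250s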